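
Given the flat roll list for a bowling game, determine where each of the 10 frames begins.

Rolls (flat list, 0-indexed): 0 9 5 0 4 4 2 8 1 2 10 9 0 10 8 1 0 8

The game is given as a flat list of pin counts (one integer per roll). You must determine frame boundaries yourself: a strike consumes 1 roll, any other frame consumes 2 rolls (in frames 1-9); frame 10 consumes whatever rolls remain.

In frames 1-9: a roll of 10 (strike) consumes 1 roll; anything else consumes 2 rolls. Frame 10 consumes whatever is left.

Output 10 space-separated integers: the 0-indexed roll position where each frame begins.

Answer: 0 2 4 6 8 10 11 13 14 16

Derivation:
Frame 1 starts at roll index 0: rolls=0,9 (sum=9), consumes 2 rolls
Frame 2 starts at roll index 2: rolls=5,0 (sum=5), consumes 2 rolls
Frame 3 starts at roll index 4: rolls=4,4 (sum=8), consumes 2 rolls
Frame 4 starts at roll index 6: rolls=2,8 (sum=10), consumes 2 rolls
Frame 5 starts at roll index 8: rolls=1,2 (sum=3), consumes 2 rolls
Frame 6 starts at roll index 10: roll=10 (strike), consumes 1 roll
Frame 7 starts at roll index 11: rolls=9,0 (sum=9), consumes 2 rolls
Frame 8 starts at roll index 13: roll=10 (strike), consumes 1 roll
Frame 9 starts at roll index 14: rolls=8,1 (sum=9), consumes 2 rolls
Frame 10 starts at roll index 16: 2 remaining rolls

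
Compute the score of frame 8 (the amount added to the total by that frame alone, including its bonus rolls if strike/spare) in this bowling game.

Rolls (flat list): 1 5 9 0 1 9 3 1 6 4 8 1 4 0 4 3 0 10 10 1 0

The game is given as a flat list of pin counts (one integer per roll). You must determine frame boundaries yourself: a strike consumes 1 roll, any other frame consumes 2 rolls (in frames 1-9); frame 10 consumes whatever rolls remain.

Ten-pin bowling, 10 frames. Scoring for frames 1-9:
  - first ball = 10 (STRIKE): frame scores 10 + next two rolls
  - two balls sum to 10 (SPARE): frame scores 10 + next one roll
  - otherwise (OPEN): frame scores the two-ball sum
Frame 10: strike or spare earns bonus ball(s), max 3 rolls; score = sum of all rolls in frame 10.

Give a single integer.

Answer: 7

Derivation:
Frame 1: OPEN (1+5=6). Cumulative: 6
Frame 2: OPEN (9+0=9). Cumulative: 15
Frame 3: SPARE (1+9=10). 10 + next roll (3) = 13. Cumulative: 28
Frame 4: OPEN (3+1=4). Cumulative: 32
Frame 5: SPARE (6+4=10). 10 + next roll (8) = 18. Cumulative: 50
Frame 6: OPEN (8+1=9). Cumulative: 59
Frame 7: OPEN (4+0=4). Cumulative: 63
Frame 8: OPEN (4+3=7). Cumulative: 70
Frame 9: SPARE (0+10=10). 10 + next roll (10) = 20. Cumulative: 90
Frame 10: STRIKE. Sum of all frame-10 rolls (10+1+0) = 11. Cumulative: 101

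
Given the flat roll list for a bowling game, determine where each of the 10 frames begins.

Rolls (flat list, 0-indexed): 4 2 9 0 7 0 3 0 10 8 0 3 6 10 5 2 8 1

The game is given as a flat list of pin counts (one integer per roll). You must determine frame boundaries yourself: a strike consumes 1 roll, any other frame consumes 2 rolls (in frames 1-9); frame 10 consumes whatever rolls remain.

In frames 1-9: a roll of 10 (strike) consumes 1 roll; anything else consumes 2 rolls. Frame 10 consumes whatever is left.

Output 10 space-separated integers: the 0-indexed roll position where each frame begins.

Answer: 0 2 4 6 8 9 11 13 14 16

Derivation:
Frame 1 starts at roll index 0: rolls=4,2 (sum=6), consumes 2 rolls
Frame 2 starts at roll index 2: rolls=9,0 (sum=9), consumes 2 rolls
Frame 3 starts at roll index 4: rolls=7,0 (sum=7), consumes 2 rolls
Frame 4 starts at roll index 6: rolls=3,0 (sum=3), consumes 2 rolls
Frame 5 starts at roll index 8: roll=10 (strike), consumes 1 roll
Frame 6 starts at roll index 9: rolls=8,0 (sum=8), consumes 2 rolls
Frame 7 starts at roll index 11: rolls=3,6 (sum=9), consumes 2 rolls
Frame 8 starts at roll index 13: roll=10 (strike), consumes 1 roll
Frame 9 starts at roll index 14: rolls=5,2 (sum=7), consumes 2 rolls
Frame 10 starts at roll index 16: 2 remaining rolls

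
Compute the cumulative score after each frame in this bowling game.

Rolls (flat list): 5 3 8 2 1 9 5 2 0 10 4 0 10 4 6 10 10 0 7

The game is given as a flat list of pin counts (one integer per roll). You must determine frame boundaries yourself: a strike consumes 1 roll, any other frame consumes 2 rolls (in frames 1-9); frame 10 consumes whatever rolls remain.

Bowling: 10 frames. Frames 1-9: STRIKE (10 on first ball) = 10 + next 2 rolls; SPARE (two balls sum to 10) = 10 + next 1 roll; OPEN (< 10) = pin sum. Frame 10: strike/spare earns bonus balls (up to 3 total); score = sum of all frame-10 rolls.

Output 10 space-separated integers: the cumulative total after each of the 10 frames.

Frame 1: OPEN (5+3=8). Cumulative: 8
Frame 2: SPARE (8+2=10). 10 + next roll (1) = 11. Cumulative: 19
Frame 3: SPARE (1+9=10). 10 + next roll (5) = 15. Cumulative: 34
Frame 4: OPEN (5+2=7). Cumulative: 41
Frame 5: SPARE (0+10=10). 10 + next roll (4) = 14. Cumulative: 55
Frame 6: OPEN (4+0=4). Cumulative: 59
Frame 7: STRIKE. 10 + next two rolls (4+6) = 20. Cumulative: 79
Frame 8: SPARE (4+6=10). 10 + next roll (10) = 20. Cumulative: 99
Frame 9: STRIKE. 10 + next two rolls (10+0) = 20. Cumulative: 119
Frame 10: STRIKE. Sum of all frame-10 rolls (10+0+7) = 17. Cumulative: 136

Answer: 8 19 34 41 55 59 79 99 119 136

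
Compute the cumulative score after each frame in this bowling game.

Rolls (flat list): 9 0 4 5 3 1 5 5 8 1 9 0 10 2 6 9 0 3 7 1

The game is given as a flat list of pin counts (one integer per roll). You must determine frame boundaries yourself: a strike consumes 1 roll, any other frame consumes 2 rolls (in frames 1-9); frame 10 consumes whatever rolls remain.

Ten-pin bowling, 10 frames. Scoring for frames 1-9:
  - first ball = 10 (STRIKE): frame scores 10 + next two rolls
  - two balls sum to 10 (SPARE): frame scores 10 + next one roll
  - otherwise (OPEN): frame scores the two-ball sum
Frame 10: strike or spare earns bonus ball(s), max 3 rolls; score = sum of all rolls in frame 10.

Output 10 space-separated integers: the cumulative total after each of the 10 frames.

Answer: 9 18 22 40 49 58 76 84 93 104

Derivation:
Frame 1: OPEN (9+0=9). Cumulative: 9
Frame 2: OPEN (4+5=9). Cumulative: 18
Frame 3: OPEN (3+1=4). Cumulative: 22
Frame 4: SPARE (5+5=10). 10 + next roll (8) = 18. Cumulative: 40
Frame 5: OPEN (8+1=9). Cumulative: 49
Frame 6: OPEN (9+0=9). Cumulative: 58
Frame 7: STRIKE. 10 + next two rolls (2+6) = 18. Cumulative: 76
Frame 8: OPEN (2+6=8). Cumulative: 84
Frame 9: OPEN (9+0=9). Cumulative: 93
Frame 10: SPARE. Sum of all frame-10 rolls (3+7+1) = 11. Cumulative: 104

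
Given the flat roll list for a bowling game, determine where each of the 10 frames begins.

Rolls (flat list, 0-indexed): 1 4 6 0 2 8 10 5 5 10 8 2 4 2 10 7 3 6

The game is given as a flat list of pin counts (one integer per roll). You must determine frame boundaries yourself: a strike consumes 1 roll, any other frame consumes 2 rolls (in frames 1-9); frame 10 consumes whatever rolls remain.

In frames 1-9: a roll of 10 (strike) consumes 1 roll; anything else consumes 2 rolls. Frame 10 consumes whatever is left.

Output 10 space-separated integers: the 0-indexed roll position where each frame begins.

Frame 1 starts at roll index 0: rolls=1,4 (sum=5), consumes 2 rolls
Frame 2 starts at roll index 2: rolls=6,0 (sum=6), consumes 2 rolls
Frame 3 starts at roll index 4: rolls=2,8 (sum=10), consumes 2 rolls
Frame 4 starts at roll index 6: roll=10 (strike), consumes 1 roll
Frame 5 starts at roll index 7: rolls=5,5 (sum=10), consumes 2 rolls
Frame 6 starts at roll index 9: roll=10 (strike), consumes 1 roll
Frame 7 starts at roll index 10: rolls=8,2 (sum=10), consumes 2 rolls
Frame 8 starts at roll index 12: rolls=4,2 (sum=6), consumes 2 rolls
Frame 9 starts at roll index 14: roll=10 (strike), consumes 1 roll
Frame 10 starts at roll index 15: 3 remaining rolls

Answer: 0 2 4 6 7 9 10 12 14 15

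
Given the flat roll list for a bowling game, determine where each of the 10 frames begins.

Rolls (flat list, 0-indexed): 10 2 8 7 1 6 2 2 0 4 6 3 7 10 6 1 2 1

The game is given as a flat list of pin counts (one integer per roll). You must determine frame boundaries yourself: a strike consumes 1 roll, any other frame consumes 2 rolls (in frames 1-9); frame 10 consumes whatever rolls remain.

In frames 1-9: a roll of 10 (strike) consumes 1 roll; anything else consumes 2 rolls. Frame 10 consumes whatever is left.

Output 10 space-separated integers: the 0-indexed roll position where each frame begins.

Answer: 0 1 3 5 7 9 11 13 14 16

Derivation:
Frame 1 starts at roll index 0: roll=10 (strike), consumes 1 roll
Frame 2 starts at roll index 1: rolls=2,8 (sum=10), consumes 2 rolls
Frame 3 starts at roll index 3: rolls=7,1 (sum=8), consumes 2 rolls
Frame 4 starts at roll index 5: rolls=6,2 (sum=8), consumes 2 rolls
Frame 5 starts at roll index 7: rolls=2,0 (sum=2), consumes 2 rolls
Frame 6 starts at roll index 9: rolls=4,6 (sum=10), consumes 2 rolls
Frame 7 starts at roll index 11: rolls=3,7 (sum=10), consumes 2 rolls
Frame 8 starts at roll index 13: roll=10 (strike), consumes 1 roll
Frame 9 starts at roll index 14: rolls=6,1 (sum=7), consumes 2 rolls
Frame 10 starts at roll index 16: 2 remaining rolls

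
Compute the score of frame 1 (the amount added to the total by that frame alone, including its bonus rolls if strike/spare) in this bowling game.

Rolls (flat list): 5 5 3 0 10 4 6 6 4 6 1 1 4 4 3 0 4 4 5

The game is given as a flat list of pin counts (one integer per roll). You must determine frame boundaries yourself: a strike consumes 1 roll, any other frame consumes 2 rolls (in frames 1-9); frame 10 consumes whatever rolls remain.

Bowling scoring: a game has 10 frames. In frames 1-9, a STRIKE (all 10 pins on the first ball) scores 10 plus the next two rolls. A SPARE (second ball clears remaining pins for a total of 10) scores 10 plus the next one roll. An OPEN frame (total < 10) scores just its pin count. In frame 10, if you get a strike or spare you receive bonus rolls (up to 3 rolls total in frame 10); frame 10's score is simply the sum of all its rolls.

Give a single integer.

Frame 1: SPARE (5+5=10). 10 + next roll (3) = 13. Cumulative: 13
Frame 2: OPEN (3+0=3). Cumulative: 16
Frame 3: STRIKE. 10 + next two rolls (4+6) = 20. Cumulative: 36

Answer: 13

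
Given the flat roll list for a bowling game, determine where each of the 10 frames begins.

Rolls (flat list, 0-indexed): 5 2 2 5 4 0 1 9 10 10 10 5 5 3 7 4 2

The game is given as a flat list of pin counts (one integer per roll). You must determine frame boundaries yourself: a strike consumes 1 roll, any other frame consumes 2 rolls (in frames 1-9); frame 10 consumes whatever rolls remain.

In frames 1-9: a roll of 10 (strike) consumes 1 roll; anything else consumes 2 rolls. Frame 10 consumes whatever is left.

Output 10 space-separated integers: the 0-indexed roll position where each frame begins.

Frame 1 starts at roll index 0: rolls=5,2 (sum=7), consumes 2 rolls
Frame 2 starts at roll index 2: rolls=2,5 (sum=7), consumes 2 rolls
Frame 3 starts at roll index 4: rolls=4,0 (sum=4), consumes 2 rolls
Frame 4 starts at roll index 6: rolls=1,9 (sum=10), consumes 2 rolls
Frame 5 starts at roll index 8: roll=10 (strike), consumes 1 roll
Frame 6 starts at roll index 9: roll=10 (strike), consumes 1 roll
Frame 7 starts at roll index 10: roll=10 (strike), consumes 1 roll
Frame 8 starts at roll index 11: rolls=5,5 (sum=10), consumes 2 rolls
Frame 9 starts at roll index 13: rolls=3,7 (sum=10), consumes 2 rolls
Frame 10 starts at roll index 15: 2 remaining rolls

Answer: 0 2 4 6 8 9 10 11 13 15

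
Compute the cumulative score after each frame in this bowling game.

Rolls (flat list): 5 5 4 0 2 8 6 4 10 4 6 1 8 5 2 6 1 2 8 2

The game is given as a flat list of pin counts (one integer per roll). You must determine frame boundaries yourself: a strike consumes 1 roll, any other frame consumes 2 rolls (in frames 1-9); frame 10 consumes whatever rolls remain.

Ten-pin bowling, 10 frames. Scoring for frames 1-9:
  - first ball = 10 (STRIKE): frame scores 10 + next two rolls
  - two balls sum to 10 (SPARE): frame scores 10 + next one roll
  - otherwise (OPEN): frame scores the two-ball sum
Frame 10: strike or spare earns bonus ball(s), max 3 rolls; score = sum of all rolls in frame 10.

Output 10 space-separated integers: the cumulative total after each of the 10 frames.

Frame 1: SPARE (5+5=10). 10 + next roll (4) = 14. Cumulative: 14
Frame 2: OPEN (4+0=4). Cumulative: 18
Frame 3: SPARE (2+8=10). 10 + next roll (6) = 16. Cumulative: 34
Frame 4: SPARE (6+4=10). 10 + next roll (10) = 20. Cumulative: 54
Frame 5: STRIKE. 10 + next two rolls (4+6) = 20. Cumulative: 74
Frame 6: SPARE (4+6=10). 10 + next roll (1) = 11. Cumulative: 85
Frame 7: OPEN (1+8=9). Cumulative: 94
Frame 8: OPEN (5+2=7). Cumulative: 101
Frame 9: OPEN (6+1=7). Cumulative: 108
Frame 10: SPARE. Sum of all frame-10 rolls (2+8+2) = 12. Cumulative: 120

Answer: 14 18 34 54 74 85 94 101 108 120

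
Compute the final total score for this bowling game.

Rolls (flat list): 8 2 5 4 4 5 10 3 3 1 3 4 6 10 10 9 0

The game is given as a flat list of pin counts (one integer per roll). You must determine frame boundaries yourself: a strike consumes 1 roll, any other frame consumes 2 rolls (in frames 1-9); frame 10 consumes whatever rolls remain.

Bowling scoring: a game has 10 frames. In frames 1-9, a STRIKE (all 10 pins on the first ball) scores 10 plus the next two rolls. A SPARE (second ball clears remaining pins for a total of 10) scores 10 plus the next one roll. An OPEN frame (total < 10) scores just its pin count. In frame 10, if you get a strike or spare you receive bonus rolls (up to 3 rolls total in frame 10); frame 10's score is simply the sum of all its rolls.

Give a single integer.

Frame 1: SPARE (8+2=10). 10 + next roll (5) = 15. Cumulative: 15
Frame 2: OPEN (5+4=9). Cumulative: 24
Frame 3: OPEN (4+5=9). Cumulative: 33
Frame 4: STRIKE. 10 + next two rolls (3+3) = 16. Cumulative: 49
Frame 5: OPEN (3+3=6). Cumulative: 55
Frame 6: OPEN (1+3=4). Cumulative: 59
Frame 7: SPARE (4+6=10). 10 + next roll (10) = 20. Cumulative: 79
Frame 8: STRIKE. 10 + next two rolls (10+9) = 29. Cumulative: 108
Frame 9: STRIKE. 10 + next two rolls (9+0) = 19. Cumulative: 127
Frame 10: OPEN. Sum of all frame-10 rolls (9+0) = 9. Cumulative: 136

Answer: 136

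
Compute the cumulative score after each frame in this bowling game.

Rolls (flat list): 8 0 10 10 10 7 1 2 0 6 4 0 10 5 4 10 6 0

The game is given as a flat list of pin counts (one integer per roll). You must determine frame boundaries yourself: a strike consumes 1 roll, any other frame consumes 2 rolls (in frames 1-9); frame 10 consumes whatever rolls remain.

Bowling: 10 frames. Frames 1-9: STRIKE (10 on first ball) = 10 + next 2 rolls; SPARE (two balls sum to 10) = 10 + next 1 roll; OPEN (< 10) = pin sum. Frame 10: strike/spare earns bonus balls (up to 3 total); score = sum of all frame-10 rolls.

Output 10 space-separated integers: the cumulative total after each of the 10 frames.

Answer: 8 38 65 83 91 93 103 118 127 143

Derivation:
Frame 1: OPEN (8+0=8). Cumulative: 8
Frame 2: STRIKE. 10 + next two rolls (10+10) = 30. Cumulative: 38
Frame 3: STRIKE. 10 + next two rolls (10+7) = 27. Cumulative: 65
Frame 4: STRIKE. 10 + next two rolls (7+1) = 18. Cumulative: 83
Frame 5: OPEN (7+1=8). Cumulative: 91
Frame 6: OPEN (2+0=2). Cumulative: 93
Frame 7: SPARE (6+4=10). 10 + next roll (0) = 10. Cumulative: 103
Frame 8: SPARE (0+10=10). 10 + next roll (5) = 15. Cumulative: 118
Frame 9: OPEN (5+4=9). Cumulative: 127
Frame 10: STRIKE. Sum of all frame-10 rolls (10+6+0) = 16. Cumulative: 143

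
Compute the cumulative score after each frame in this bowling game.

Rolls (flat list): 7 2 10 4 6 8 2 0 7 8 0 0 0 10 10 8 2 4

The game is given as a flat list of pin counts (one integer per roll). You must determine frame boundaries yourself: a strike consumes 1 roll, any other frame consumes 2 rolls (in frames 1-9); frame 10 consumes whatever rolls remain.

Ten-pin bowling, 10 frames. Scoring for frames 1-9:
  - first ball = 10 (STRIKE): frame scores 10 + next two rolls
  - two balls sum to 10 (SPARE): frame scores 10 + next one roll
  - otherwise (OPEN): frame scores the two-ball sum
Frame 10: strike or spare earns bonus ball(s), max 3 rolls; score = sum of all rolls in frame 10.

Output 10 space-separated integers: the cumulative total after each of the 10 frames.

Frame 1: OPEN (7+2=9). Cumulative: 9
Frame 2: STRIKE. 10 + next two rolls (4+6) = 20. Cumulative: 29
Frame 3: SPARE (4+6=10). 10 + next roll (8) = 18. Cumulative: 47
Frame 4: SPARE (8+2=10). 10 + next roll (0) = 10. Cumulative: 57
Frame 5: OPEN (0+7=7). Cumulative: 64
Frame 6: OPEN (8+0=8). Cumulative: 72
Frame 7: OPEN (0+0=0). Cumulative: 72
Frame 8: STRIKE. 10 + next two rolls (10+8) = 28. Cumulative: 100
Frame 9: STRIKE. 10 + next two rolls (8+2) = 20. Cumulative: 120
Frame 10: SPARE. Sum of all frame-10 rolls (8+2+4) = 14. Cumulative: 134

Answer: 9 29 47 57 64 72 72 100 120 134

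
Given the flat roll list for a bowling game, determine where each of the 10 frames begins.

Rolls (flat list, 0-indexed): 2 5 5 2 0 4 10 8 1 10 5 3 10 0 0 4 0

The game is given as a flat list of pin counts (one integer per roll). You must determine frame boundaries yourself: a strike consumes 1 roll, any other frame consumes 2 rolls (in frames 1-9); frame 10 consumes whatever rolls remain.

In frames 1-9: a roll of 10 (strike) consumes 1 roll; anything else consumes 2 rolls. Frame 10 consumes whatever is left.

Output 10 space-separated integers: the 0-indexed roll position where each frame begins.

Frame 1 starts at roll index 0: rolls=2,5 (sum=7), consumes 2 rolls
Frame 2 starts at roll index 2: rolls=5,2 (sum=7), consumes 2 rolls
Frame 3 starts at roll index 4: rolls=0,4 (sum=4), consumes 2 rolls
Frame 4 starts at roll index 6: roll=10 (strike), consumes 1 roll
Frame 5 starts at roll index 7: rolls=8,1 (sum=9), consumes 2 rolls
Frame 6 starts at roll index 9: roll=10 (strike), consumes 1 roll
Frame 7 starts at roll index 10: rolls=5,3 (sum=8), consumes 2 rolls
Frame 8 starts at roll index 12: roll=10 (strike), consumes 1 roll
Frame 9 starts at roll index 13: rolls=0,0 (sum=0), consumes 2 rolls
Frame 10 starts at roll index 15: 2 remaining rolls

Answer: 0 2 4 6 7 9 10 12 13 15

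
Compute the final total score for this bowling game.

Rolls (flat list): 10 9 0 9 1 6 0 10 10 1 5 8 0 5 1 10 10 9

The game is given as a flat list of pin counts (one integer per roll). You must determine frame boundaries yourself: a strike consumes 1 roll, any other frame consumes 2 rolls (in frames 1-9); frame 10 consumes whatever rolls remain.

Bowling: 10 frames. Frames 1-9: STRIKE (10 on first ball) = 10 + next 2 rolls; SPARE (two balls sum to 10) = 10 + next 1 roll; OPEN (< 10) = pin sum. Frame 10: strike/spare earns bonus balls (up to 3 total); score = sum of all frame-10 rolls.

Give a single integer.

Answer: 136

Derivation:
Frame 1: STRIKE. 10 + next two rolls (9+0) = 19. Cumulative: 19
Frame 2: OPEN (9+0=9). Cumulative: 28
Frame 3: SPARE (9+1=10). 10 + next roll (6) = 16. Cumulative: 44
Frame 4: OPEN (6+0=6). Cumulative: 50
Frame 5: STRIKE. 10 + next two rolls (10+1) = 21. Cumulative: 71
Frame 6: STRIKE. 10 + next two rolls (1+5) = 16. Cumulative: 87
Frame 7: OPEN (1+5=6). Cumulative: 93
Frame 8: OPEN (8+0=8). Cumulative: 101
Frame 9: OPEN (5+1=6). Cumulative: 107
Frame 10: STRIKE. Sum of all frame-10 rolls (10+10+9) = 29. Cumulative: 136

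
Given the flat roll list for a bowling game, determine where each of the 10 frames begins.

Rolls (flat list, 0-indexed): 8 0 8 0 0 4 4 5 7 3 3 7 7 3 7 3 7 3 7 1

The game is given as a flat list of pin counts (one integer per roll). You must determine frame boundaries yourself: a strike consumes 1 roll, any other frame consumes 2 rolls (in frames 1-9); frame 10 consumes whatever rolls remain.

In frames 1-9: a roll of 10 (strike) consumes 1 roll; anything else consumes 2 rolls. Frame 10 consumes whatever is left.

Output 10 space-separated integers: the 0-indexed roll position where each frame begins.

Answer: 0 2 4 6 8 10 12 14 16 18

Derivation:
Frame 1 starts at roll index 0: rolls=8,0 (sum=8), consumes 2 rolls
Frame 2 starts at roll index 2: rolls=8,0 (sum=8), consumes 2 rolls
Frame 3 starts at roll index 4: rolls=0,4 (sum=4), consumes 2 rolls
Frame 4 starts at roll index 6: rolls=4,5 (sum=9), consumes 2 rolls
Frame 5 starts at roll index 8: rolls=7,3 (sum=10), consumes 2 rolls
Frame 6 starts at roll index 10: rolls=3,7 (sum=10), consumes 2 rolls
Frame 7 starts at roll index 12: rolls=7,3 (sum=10), consumes 2 rolls
Frame 8 starts at roll index 14: rolls=7,3 (sum=10), consumes 2 rolls
Frame 9 starts at roll index 16: rolls=7,3 (sum=10), consumes 2 rolls
Frame 10 starts at roll index 18: 2 remaining rolls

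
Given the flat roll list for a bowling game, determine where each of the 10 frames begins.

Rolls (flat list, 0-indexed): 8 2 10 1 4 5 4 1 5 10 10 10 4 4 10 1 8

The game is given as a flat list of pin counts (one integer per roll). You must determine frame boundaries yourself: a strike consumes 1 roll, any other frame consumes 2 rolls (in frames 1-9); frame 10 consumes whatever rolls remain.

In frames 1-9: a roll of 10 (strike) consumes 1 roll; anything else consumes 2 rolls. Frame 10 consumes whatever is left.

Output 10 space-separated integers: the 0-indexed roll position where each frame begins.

Answer: 0 2 3 5 7 9 10 11 12 14

Derivation:
Frame 1 starts at roll index 0: rolls=8,2 (sum=10), consumes 2 rolls
Frame 2 starts at roll index 2: roll=10 (strike), consumes 1 roll
Frame 3 starts at roll index 3: rolls=1,4 (sum=5), consumes 2 rolls
Frame 4 starts at roll index 5: rolls=5,4 (sum=9), consumes 2 rolls
Frame 5 starts at roll index 7: rolls=1,5 (sum=6), consumes 2 rolls
Frame 6 starts at roll index 9: roll=10 (strike), consumes 1 roll
Frame 7 starts at roll index 10: roll=10 (strike), consumes 1 roll
Frame 8 starts at roll index 11: roll=10 (strike), consumes 1 roll
Frame 9 starts at roll index 12: rolls=4,4 (sum=8), consumes 2 rolls
Frame 10 starts at roll index 14: 3 remaining rolls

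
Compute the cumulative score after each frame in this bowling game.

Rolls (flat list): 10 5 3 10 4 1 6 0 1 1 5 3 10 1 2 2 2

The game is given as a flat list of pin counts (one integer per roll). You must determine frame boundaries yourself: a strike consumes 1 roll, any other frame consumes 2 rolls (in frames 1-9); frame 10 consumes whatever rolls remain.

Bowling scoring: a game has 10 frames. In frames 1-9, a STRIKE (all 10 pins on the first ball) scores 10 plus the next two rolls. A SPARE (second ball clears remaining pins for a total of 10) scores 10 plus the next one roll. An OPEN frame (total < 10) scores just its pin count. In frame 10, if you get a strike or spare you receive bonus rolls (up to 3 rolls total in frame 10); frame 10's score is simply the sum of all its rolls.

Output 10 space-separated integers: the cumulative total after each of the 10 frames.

Answer: 18 26 41 46 52 54 62 75 78 82

Derivation:
Frame 1: STRIKE. 10 + next two rolls (5+3) = 18. Cumulative: 18
Frame 2: OPEN (5+3=8). Cumulative: 26
Frame 3: STRIKE. 10 + next two rolls (4+1) = 15. Cumulative: 41
Frame 4: OPEN (4+1=5). Cumulative: 46
Frame 5: OPEN (6+0=6). Cumulative: 52
Frame 6: OPEN (1+1=2). Cumulative: 54
Frame 7: OPEN (5+3=8). Cumulative: 62
Frame 8: STRIKE. 10 + next two rolls (1+2) = 13. Cumulative: 75
Frame 9: OPEN (1+2=3). Cumulative: 78
Frame 10: OPEN. Sum of all frame-10 rolls (2+2) = 4. Cumulative: 82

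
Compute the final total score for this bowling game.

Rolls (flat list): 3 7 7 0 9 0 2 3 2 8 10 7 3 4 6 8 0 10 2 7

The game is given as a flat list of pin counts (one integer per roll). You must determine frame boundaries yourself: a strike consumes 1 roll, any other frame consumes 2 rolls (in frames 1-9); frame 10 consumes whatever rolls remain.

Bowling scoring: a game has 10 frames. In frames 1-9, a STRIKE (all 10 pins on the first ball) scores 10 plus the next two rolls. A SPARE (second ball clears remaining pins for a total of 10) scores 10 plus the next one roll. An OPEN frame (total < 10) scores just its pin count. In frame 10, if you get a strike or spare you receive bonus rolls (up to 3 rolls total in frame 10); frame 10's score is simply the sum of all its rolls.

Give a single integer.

Answer: 137

Derivation:
Frame 1: SPARE (3+7=10). 10 + next roll (7) = 17. Cumulative: 17
Frame 2: OPEN (7+0=7). Cumulative: 24
Frame 3: OPEN (9+0=9). Cumulative: 33
Frame 4: OPEN (2+3=5). Cumulative: 38
Frame 5: SPARE (2+8=10). 10 + next roll (10) = 20. Cumulative: 58
Frame 6: STRIKE. 10 + next two rolls (7+3) = 20. Cumulative: 78
Frame 7: SPARE (7+3=10). 10 + next roll (4) = 14. Cumulative: 92
Frame 8: SPARE (4+6=10). 10 + next roll (8) = 18. Cumulative: 110
Frame 9: OPEN (8+0=8). Cumulative: 118
Frame 10: STRIKE. Sum of all frame-10 rolls (10+2+7) = 19. Cumulative: 137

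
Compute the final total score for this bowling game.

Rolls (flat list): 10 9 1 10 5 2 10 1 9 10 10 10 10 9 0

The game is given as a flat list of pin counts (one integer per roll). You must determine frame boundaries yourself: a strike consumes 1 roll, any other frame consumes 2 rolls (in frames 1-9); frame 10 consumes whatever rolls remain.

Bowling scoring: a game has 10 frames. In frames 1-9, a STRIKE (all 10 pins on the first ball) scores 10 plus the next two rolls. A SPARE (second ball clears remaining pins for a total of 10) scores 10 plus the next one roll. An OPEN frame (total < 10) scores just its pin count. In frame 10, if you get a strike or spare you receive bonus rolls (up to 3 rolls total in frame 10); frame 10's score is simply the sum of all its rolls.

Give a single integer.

Answer: 212

Derivation:
Frame 1: STRIKE. 10 + next two rolls (9+1) = 20. Cumulative: 20
Frame 2: SPARE (9+1=10). 10 + next roll (10) = 20. Cumulative: 40
Frame 3: STRIKE. 10 + next two rolls (5+2) = 17. Cumulative: 57
Frame 4: OPEN (5+2=7). Cumulative: 64
Frame 5: STRIKE. 10 + next two rolls (1+9) = 20. Cumulative: 84
Frame 6: SPARE (1+9=10). 10 + next roll (10) = 20. Cumulative: 104
Frame 7: STRIKE. 10 + next two rolls (10+10) = 30. Cumulative: 134
Frame 8: STRIKE. 10 + next two rolls (10+10) = 30. Cumulative: 164
Frame 9: STRIKE. 10 + next two rolls (10+9) = 29. Cumulative: 193
Frame 10: STRIKE. Sum of all frame-10 rolls (10+9+0) = 19. Cumulative: 212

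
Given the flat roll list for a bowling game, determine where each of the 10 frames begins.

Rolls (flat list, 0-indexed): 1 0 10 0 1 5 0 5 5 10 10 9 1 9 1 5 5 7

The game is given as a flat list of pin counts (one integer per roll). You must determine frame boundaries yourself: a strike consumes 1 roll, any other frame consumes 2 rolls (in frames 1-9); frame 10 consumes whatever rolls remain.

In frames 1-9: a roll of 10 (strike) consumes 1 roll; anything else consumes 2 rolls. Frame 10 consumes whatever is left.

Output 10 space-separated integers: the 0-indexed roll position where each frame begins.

Answer: 0 2 3 5 7 9 10 11 13 15

Derivation:
Frame 1 starts at roll index 0: rolls=1,0 (sum=1), consumes 2 rolls
Frame 2 starts at roll index 2: roll=10 (strike), consumes 1 roll
Frame 3 starts at roll index 3: rolls=0,1 (sum=1), consumes 2 rolls
Frame 4 starts at roll index 5: rolls=5,0 (sum=5), consumes 2 rolls
Frame 5 starts at roll index 7: rolls=5,5 (sum=10), consumes 2 rolls
Frame 6 starts at roll index 9: roll=10 (strike), consumes 1 roll
Frame 7 starts at roll index 10: roll=10 (strike), consumes 1 roll
Frame 8 starts at roll index 11: rolls=9,1 (sum=10), consumes 2 rolls
Frame 9 starts at roll index 13: rolls=9,1 (sum=10), consumes 2 rolls
Frame 10 starts at roll index 15: 3 remaining rolls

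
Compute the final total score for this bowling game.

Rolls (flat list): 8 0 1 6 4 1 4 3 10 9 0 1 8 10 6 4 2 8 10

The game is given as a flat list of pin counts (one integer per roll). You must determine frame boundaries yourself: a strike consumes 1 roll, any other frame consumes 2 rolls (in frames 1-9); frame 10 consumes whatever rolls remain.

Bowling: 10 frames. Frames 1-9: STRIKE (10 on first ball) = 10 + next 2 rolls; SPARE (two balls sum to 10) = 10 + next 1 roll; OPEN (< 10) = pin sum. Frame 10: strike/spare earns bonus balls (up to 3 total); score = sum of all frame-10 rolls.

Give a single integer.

Frame 1: OPEN (8+0=8). Cumulative: 8
Frame 2: OPEN (1+6=7). Cumulative: 15
Frame 3: OPEN (4+1=5). Cumulative: 20
Frame 4: OPEN (4+3=7). Cumulative: 27
Frame 5: STRIKE. 10 + next two rolls (9+0) = 19. Cumulative: 46
Frame 6: OPEN (9+0=9). Cumulative: 55
Frame 7: OPEN (1+8=9). Cumulative: 64
Frame 8: STRIKE. 10 + next two rolls (6+4) = 20. Cumulative: 84
Frame 9: SPARE (6+4=10). 10 + next roll (2) = 12. Cumulative: 96
Frame 10: SPARE. Sum of all frame-10 rolls (2+8+10) = 20. Cumulative: 116

Answer: 116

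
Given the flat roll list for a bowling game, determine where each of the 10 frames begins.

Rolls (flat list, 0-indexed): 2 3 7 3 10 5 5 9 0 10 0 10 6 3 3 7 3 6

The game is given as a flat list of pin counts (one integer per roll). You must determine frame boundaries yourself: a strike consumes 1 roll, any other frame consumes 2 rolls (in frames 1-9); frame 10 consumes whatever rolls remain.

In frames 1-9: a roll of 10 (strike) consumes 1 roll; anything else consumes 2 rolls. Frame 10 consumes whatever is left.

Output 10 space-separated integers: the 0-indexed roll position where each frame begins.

Frame 1 starts at roll index 0: rolls=2,3 (sum=5), consumes 2 rolls
Frame 2 starts at roll index 2: rolls=7,3 (sum=10), consumes 2 rolls
Frame 3 starts at roll index 4: roll=10 (strike), consumes 1 roll
Frame 4 starts at roll index 5: rolls=5,5 (sum=10), consumes 2 rolls
Frame 5 starts at roll index 7: rolls=9,0 (sum=9), consumes 2 rolls
Frame 6 starts at roll index 9: roll=10 (strike), consumes 1 roll
Frame 7 starts at roll index 10: rolls=0,10 (sum=10), consumes 2 rolls
Frame 8 starts at roll index 12: rolls=6,3 (sum=9), consumes 2 rolls
Frame 9 starts at roll index 14: rolls=3,7 (sum=10), consumes 2 rolls
Frame 10 starts at roll index 16: 2 remaining rolls

Answer: 0 2 4 5 7 9 10 12 14 16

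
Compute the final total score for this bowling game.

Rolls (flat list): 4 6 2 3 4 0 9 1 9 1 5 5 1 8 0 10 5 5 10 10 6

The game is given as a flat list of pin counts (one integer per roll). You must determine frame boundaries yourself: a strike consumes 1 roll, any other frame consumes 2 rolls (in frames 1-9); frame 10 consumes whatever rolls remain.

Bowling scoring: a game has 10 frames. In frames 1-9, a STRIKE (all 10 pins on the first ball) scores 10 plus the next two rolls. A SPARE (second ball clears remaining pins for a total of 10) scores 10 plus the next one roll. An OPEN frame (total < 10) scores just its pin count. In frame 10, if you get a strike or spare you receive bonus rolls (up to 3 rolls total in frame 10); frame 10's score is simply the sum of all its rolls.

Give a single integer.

Answer: 136

Derivation:
Frame 1: SPARE (4+6=10). 10 + next roll (2) = 12. Cumulative: 12
Frame 2: OPEN (2+3=5). Cumulative: 17
Frame 3: OPEN (4+0=4). Cumulative: 21
Frame 4: SPARE (9+1=10). 10 + next roll (9) = 19. Cumulative: 40
Frame 5: SPARE (9+1=10). 10 + next roll (5) = 15. Cumulative: 55
Frame 6: SPARE (5+5=10). 10 + next roll (1) = 11. Cumulative: 66
Frame 7: OPEN (1+8=9). Cumulative: 75
Frame 8: SPARE (0+10=10). 10 + next roll (5) = 15. Cumulative: 90
Frame 9: SPARE (5+5=10). 10 + next roll (10) = 20. Cumulative: 110
Frame 10: STRIKE. Sum of all frame-10 rolls (10+10+6) = 26. Cumulative: 136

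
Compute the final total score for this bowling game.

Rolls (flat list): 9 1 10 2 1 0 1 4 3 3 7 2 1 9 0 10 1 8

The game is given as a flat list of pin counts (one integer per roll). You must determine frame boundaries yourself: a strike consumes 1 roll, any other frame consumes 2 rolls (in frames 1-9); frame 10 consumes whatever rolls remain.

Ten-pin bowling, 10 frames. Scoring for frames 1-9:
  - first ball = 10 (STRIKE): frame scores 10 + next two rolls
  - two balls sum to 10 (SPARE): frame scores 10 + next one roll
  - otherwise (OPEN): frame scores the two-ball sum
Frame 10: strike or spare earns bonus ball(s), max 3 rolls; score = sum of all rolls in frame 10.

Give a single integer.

Frame 1: SPARE (9+1=10). 10 + next roll (10) = 20. Cumulative: 20
Frame 2: STRIKE. 10 + next two rolls (2+1) = 13. Cumulative: 33
Frame 3: OPEN (2+1=3). Cumulative: 36
Frame 4: OPEN (0+1=1). Cumulative: 37
Frame 5: OPEN (4+3=7). Cumulative: 44
Frame 6: SPARE (3+7=10). 10 + next roll (2) = 12. Cumulative: 56
Frame 7: OPEN (2+1=3). Cumulative: 59
Frame 8: OPEN (9+0=9). Cumulative: 68
Frame 9: STRIKE. 10 + next two rolls (1+8) = 19. Cumulative: 87
Frame 10: OPEN. Sum of all frame-10 rolls (1+8) = 9. Cumulative: 96

Answer: 96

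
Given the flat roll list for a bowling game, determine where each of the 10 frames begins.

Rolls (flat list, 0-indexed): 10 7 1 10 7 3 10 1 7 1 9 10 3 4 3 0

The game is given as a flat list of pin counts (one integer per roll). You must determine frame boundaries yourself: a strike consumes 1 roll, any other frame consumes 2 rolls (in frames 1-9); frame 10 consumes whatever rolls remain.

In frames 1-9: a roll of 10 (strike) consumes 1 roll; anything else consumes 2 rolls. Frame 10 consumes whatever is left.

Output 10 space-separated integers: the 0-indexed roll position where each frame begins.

Frame 1 starts at roll index 0: roll=10 (strike), consumes 1 roll
Frame 2 starts at roll index 1: rolls=7,1 (sum=8), consumes 2 rolls
Frame 3 starts at roll index 3: roll=10 (strike), consumes 1 roll
Frame 4 starts at roll index 4: rolls=7,3 (sum=10), consumes 2 rolls
Frame 5 starts at roll index 6: roll=10 (strike), consumes 1 roll
Frame 6 starts at roll index 7: rolls=1,7 (sum=8), consumes 2 rolls
Frame 7 starts at roll index 9: rolls=1,9 (sum=10), consumes 2 rolls
Frame 8 starts at roll index 11: roll=10 (strike), consumes 1 roll
Frame 9 starts at roll index 12: rolls=3,4 (sum=7), consumes 2 rolls
Frame 10 starts at roll index 14: 2 remaining rolls

Answer: 0 1 3 4 6 7 9 11 12 14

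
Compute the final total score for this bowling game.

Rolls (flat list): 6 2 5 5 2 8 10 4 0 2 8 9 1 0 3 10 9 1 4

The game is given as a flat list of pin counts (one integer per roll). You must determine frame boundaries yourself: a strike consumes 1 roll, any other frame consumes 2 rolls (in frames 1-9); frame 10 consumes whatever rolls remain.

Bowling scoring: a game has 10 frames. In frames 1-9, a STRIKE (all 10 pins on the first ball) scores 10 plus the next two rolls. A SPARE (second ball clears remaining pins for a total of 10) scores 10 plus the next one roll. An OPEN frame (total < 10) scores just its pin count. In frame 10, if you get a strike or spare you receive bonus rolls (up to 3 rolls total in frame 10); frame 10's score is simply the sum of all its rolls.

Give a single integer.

Frame 1: OPEN (6+2=8). Cumulative: 8
Frame 2: SPARE (5+5=10). 10 + next roll (2) = 12. Cumulative: 20
Frame 3: SPARE (2+8=10). 10 + next roll (10) = 20. Cumulative: 40
Frame 4: STRIKE. 10 + next two rolls (4+0) = 14. Cumulative: 54
Frame 5: OPEN (4+0=4). Cumulative: 58
Frame 6: SPARE (2+8=10). 10 + next roll (9) = 19. Cumulative: 77
Frame 7: SPARE (9+1=10). 10 + next roll (0) = 10. Cumulative: 87
Frame 8: OPEN (0+3=3). Cumulative: 90
Frame 9: STRIKE. 10 + next two rolls (9+1) = 20. Cumulative: 110
Frame 10: SPARE. Sum of all frame-10 rolls (9+1+4) = 14. Cumulative: 124

Answer: 124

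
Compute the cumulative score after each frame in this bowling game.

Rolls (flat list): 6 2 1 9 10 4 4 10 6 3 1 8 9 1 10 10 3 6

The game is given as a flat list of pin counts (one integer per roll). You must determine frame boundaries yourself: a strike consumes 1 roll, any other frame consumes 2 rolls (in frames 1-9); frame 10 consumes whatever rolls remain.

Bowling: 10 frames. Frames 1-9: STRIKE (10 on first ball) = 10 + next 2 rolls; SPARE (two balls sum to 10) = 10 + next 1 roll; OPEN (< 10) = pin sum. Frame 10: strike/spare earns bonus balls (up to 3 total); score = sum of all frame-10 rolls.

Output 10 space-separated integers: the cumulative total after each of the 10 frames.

Frame 1: OPEN (6+2=8). Cumulative: 8
Frame 2: SPARE (1+9=10). 10 + next roll (10) = 20. Cumulative: 28
Frame 3: STRIKE. 10 + next two rolls (4+4) = 18. Cumulative: 46
Frame 4: OPEN (4+4=8). Cumulative: 54
Frame 5: STRIKE. 10 + next two rolls (6+3) = 19. Cumulative: 73
Frame 6: OPEN (6+3=9). Cumulative: 82
Frame 7: OPEN (1+8=9). Cumulative: 91
Frame 8: SPARE (9+1=10). 10 + next roll (10) = 20. Cumulative: 111
Frame 9: STRIKE. 10 + next two rolls (10+3) = 23. Cumulative: 134
Frame 10: STRIKE. Sum of all frame-10 rolls (10+3+6) = 19. Cumulative: 153

Answer: 8 28 46 54 73 82 91 111 134 153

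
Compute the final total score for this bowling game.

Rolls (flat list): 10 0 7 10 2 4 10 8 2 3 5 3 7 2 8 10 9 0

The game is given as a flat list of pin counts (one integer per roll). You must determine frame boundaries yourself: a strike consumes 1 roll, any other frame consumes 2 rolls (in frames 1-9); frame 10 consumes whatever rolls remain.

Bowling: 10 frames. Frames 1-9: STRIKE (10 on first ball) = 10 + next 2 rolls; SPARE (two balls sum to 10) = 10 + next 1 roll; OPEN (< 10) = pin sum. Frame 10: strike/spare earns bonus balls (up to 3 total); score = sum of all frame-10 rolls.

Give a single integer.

Frame 1: STRIKE. 10 + next two rolls (0+7) = 17. Cumulative: 17
Frame 2: OPEN (0+7=7). Cumulative: 24
Frame 3: STRIKE. 10 + next two rolls (2+4) = 16. Cumulative: 40
Frame 4: OPEN (2+4=6). Cumulative: 46
Frame 5: STRIKE. 10 + next two rolls (8+2) = 20. Cumulative: 66
Frame 6: SPARE (8+2=10). 10 + next roll (3) = 13. Cumulative: 79
Frame 7: OPEN (3+5=8). Cumulative: 87
Frame 8: SPARE (3+7=10). 10 + next roll (2) = 12. Cumulative: 99
Frame 9: SPARE (2+8=10). 10 + next roll (10) = 20. Cumulative: 119
Frame 10: STRIKE. Sum of all frame-10 rolls (10+9+0) = 19. Cumulative: 138

Answer: 138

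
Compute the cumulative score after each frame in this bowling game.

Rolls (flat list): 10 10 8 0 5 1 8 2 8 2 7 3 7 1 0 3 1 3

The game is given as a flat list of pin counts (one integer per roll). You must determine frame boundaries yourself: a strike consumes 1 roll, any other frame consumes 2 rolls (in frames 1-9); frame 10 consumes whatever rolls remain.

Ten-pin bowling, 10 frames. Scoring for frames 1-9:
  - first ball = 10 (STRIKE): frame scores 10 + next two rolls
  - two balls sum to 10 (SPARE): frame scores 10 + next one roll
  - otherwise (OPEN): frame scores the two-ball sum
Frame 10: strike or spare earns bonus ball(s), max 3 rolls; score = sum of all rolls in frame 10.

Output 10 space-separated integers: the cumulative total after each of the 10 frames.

Frame 1: STRIKE. 10 + next two rolls (10+8) = 28. Cumulative: 28
Frame 2: STRIKE. 10 + next two rolls (8+0) = 18. Cumulative: 46
Frame 3: OPEN (8+0=8). Cumulative: 54
Frame 4: OPEN (5+1=6). Cumulative: 60
Frame 5: SPARE (8+2=10). 10 + next roll (8) = 18. Cumulative: 78
Frame 6: SPARE (8+2=10). 10 + next roll (7) = 17. Cumulative: 95
Frame 7: SPARE (7+3=10). 10 + next roll (7) = 17. Cumulative: 112
Frame 8: OPEN (7+1=8). Cumulative: 120
Frame 9: OPEN (0+3=3). Cumulative: 123
Frame 10: OPEN. Sum of all frame-10 rolls (1+3) = 4. Cumulative: 127

Answer: 28 46 54 60 78 95 112 120 123 127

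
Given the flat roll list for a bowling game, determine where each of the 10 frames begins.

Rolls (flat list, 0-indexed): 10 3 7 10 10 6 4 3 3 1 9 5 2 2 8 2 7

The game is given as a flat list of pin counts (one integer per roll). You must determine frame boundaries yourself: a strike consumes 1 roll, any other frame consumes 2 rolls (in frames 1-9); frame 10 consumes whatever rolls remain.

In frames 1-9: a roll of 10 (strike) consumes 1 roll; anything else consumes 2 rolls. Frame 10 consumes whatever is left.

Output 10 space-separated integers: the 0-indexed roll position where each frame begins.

Answer: 0 1 3 4 5 7 9 11 13 15

Derivation:
Frame 1 starts at roll index 0: roll=10 (strike), consumes 1 roll
Frame 2 starts at roll index 1: rolls=3,7 (sum=10), consumes 2 rolls
Frame 3 starts at roll index 3: roll=10 (strike), consumes 1 roll
Frame 4 starts at roll index 4: roll=10 (strike), consumes 1 roll
Frame 5 starts at roll index 5: rolls=6,4 (sum=10), consumes 2 rolls
Frame 6 starts at roll index 7: rolls=3,3 (sum=6), consumes 2 rolls
Frame 7 starts at roll index 9: rolls=1,9 (sum=10), consumes 2 rolls
Frame 8 starts at roll index 11: rolls=5,2 (sum=7), consumes 2 rolls
Frame 9 starts at roll index 13: rolls=2,8 (sum=10), consumes 2 rolls
Frame 10 starts at roll index 15: 2 remaining rolls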